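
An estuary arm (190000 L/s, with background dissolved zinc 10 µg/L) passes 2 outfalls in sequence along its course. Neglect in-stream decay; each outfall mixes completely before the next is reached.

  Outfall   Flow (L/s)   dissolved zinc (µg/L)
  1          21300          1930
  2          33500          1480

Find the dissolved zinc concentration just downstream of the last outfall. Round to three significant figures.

378 µg/L

Below outfall 1: Q → 211300 L/s, C = (190000·10.00 + 21300·1930)/211300 = 203.5 µg/L.
Below outfall 2: Q → 244800 L/s, C = (211300·203.5 + 33500·1480)/244800 = 378.2 µg/L.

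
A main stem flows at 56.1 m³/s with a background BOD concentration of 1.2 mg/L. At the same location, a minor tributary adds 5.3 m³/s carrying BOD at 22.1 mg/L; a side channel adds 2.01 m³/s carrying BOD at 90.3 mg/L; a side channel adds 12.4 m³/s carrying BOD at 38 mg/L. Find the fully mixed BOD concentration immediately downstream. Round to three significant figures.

Mass balance: C = (56.10·1.200 + 5.300·22.10 + 2.010·90.30 + 12.40·38.00) / 75.81 = 837.2/75.81 = 11.04 mg/L.

11.0 mg/L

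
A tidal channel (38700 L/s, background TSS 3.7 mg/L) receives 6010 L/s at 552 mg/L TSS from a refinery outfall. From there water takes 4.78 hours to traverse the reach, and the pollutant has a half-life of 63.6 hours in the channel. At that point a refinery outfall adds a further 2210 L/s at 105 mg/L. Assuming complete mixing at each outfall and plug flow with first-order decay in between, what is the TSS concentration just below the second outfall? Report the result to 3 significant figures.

75.0 mg/L

Conservation of mass: C = (38700·3.700 + 6010·552.0) / 44710 = 3461000/44710 = 77.40 mg/L; combined flow 44710 L/s.
Half-life 63.6 h → k = ln 2 / 63.6 = 0.01090 h⁻¹ = 0.2616 d⁻¹.
After decay, C = 77.40 × e^(−kt) = 77.40 × 0.9492 = 73.47 mg/L.
At the second outfall, C = (44710·73.47 + 2210·105.0) / (44710 + 2210) = 74.96 mg/L.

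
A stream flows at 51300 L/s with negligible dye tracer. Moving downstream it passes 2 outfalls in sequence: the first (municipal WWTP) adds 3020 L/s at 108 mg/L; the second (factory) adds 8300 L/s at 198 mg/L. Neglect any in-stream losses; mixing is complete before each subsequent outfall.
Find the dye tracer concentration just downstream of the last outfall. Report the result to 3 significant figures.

31.5 mg/L

After outfall 1: Q = 51300 + 3020 = 54320 L/s; C = (51300·0 + 3020·108.0)/54320 = 6.004 mg/L.
After outfall 2: Q = 54320 + 8300 = 62620 L/s; C = (54320·6.004 + 8300·198.0)/62620 = 31.45 mg/L.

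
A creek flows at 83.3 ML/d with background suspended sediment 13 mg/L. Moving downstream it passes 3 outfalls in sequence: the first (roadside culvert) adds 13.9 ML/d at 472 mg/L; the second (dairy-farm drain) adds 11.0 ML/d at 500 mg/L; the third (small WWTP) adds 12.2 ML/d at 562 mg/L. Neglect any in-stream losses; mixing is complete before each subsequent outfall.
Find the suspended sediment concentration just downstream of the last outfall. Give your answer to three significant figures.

166 mg/L

Below outfall 1: Q → 97.20 ML/d, C = (83.30·13.00 + 13.90·472.0)/97.20 = 78.64 mg/L.
Below outfall 2: Q → 108.2 ML/d, C = (97.20·78.64 + 11.00·500.0)/108.2 = 121.5 mg/L.
Below outfall 3: Q → 120.4 ML/d, C = (108.2·121.5 + 12.20·562.0)/120.4 = 166.1 mg/L.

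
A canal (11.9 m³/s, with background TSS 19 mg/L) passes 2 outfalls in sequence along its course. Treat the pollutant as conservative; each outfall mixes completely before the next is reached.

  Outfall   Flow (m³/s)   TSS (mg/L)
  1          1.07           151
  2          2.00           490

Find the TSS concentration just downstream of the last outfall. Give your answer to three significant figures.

91.4 mg/L

Outfall 1: combined Q = 12.97 m³/s; C = (11.90·19.00 + 1.070·151.0)/12.97 = 29.89 mg/L.
Outfall 2: combined Q = 14.97 m³/s; C = (12.97·29.89 + 2.000·490.0)/14.97 = 91.36 mg/L.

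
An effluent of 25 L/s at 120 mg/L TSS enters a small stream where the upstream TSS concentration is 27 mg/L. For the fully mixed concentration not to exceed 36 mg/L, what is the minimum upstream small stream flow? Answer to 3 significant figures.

Set C_mix = 36: (Q·27.00 + 25.00·120.0) / (Q + 25.00) = 36
→ Q = 25.00·(120.0 − 36)/(36 − 27.00) = 233.3 L/s.

233 L/s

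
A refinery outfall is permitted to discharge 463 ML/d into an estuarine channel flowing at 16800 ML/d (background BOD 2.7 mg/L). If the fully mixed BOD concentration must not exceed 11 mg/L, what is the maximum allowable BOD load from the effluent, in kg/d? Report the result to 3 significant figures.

145000 kg/d

Mass balance at the limit: 16800·2.700 + 463.0·Cₑ = 17260·11 → Cₑ = 312.2 mg/L.
463.0 ML/d = 5.359 m³/s. Load = 5.359 m³/s × 312.2 g/m³ × 86 400 s/d = 144500 kg/d.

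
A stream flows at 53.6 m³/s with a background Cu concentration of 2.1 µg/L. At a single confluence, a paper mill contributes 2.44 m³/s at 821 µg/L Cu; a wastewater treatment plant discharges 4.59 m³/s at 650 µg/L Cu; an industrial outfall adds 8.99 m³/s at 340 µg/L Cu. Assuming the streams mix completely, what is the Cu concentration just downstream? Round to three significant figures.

Conservation of mass: C = (53.60·2.100 + 2.440·821.0 + 4.590·650.0 + 8.990·340.0) / 69.62 = 8156/69.62 = 117.1 µg/L.

117 µg/L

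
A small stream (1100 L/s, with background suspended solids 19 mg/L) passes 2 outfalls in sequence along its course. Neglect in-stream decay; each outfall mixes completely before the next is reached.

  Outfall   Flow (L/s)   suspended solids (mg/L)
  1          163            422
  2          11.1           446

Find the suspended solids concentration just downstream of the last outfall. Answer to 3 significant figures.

After outfall 1: Q = 1100 + 163.0 = 1263 L/s; C = (1100·19.00 + 163.0·422.0)/1263 = 71.01 mg/L.
After outfall 2: Q = 1263 + 11.10 = 1274 L/s; C = (1263·71.01 + 11.10·446.0)/1274 = 74.28 mg/L.

74.3 mg/L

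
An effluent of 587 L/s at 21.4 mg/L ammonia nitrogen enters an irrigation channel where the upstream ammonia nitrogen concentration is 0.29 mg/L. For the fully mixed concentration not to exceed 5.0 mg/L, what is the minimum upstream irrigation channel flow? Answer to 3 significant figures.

Set C_mix = 5.0: (Q·0.2900 + 587.0·21.40) / (Q + 587.0) = 5.0
→ Q = 587.0·(21.40 − 5.0)/(5.0 − 0.2900) = 2044 L/s.

2040 L/s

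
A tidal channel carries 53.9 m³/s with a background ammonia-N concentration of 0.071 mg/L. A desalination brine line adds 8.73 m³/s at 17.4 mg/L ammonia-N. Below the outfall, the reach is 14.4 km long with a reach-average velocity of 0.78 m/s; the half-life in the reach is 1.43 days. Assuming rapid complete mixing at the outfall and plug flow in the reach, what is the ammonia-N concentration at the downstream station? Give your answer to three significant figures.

Mixed concentration C = ΣQC/ΣQ = (53.90·0.07100 + 8.730·17.40) / 62.63 = 155.7/62.63 = 2.486 mg/L.
Travel time t = 14.4·1000 / 0.78 = 18460 s = 5.128 h.
Half-life 1.43 d → k = ln 2 / 1.43 = 0.4847 d⁻¹.
Decay over the reach: 2.486·exp(−kt) = 2.486·0.9016 = 2.242 mg/L.

2.24 mg/L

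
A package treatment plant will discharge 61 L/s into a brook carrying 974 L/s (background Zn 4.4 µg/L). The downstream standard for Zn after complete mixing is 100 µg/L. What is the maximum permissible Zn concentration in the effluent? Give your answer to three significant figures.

At the limit, (Qr·Cr + Qe·Cₑ)/(Qr + Qe) = 100:
Cₑ = (1035·100 − 974.0·4.400) / 61.00 = 1626 µg/L.

1630 µg/L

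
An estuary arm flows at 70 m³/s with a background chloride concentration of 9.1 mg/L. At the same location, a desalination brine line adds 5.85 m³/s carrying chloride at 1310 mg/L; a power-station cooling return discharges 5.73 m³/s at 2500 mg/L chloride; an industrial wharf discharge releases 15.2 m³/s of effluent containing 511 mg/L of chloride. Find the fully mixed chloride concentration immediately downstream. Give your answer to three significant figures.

314 mg/L

Conservation of mass: C = (70.00·9.100 + 5.850·1310 + 5.730·2500 + 15.20·511.0) / 96.78 = 30390/96.78 = 314.0 mg/L.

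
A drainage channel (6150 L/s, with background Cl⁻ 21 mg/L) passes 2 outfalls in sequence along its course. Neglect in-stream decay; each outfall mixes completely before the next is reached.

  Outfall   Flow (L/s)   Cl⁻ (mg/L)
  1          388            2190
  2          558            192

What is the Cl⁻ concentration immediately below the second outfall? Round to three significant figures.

153 mg/L

Outfall 1: combined Q = 6538 L/s; C = (6150·21.00 + 388.0·2190)/6538 = 149.7 mg/L.
Outfall 2: combined Q = 7096 L/s; C = (6538·149.7 + 558.0·192.0)/7096 = 153.0 mg/L.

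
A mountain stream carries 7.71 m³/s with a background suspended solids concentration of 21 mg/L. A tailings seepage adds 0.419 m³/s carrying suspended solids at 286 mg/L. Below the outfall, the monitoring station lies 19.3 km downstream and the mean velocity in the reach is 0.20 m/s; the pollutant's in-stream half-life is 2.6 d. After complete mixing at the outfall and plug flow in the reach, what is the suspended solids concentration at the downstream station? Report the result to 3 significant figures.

25.7 mg/L

Mixed concentration C = ΣQC/ΣQ = (7.710·21.00 + 0.4190·286.0) / 8.129 = 281.7/8.129 = 34.66 mg/L.
Travel time t = 19.3·1000 / 0.20 = 96500 s = 26.81 h.
Half-life 2.6 d → k = ln 2 / 2.6 = 0.2666 d⁻¹.
Decay over the reach: 34.66·exp(−kt) = 34.66·0.7425 = 25.73 mg/L.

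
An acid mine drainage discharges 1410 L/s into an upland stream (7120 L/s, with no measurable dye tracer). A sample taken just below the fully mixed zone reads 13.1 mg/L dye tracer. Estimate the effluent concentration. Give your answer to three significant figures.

Mass balance: 7120·0 + 1410·Cₑ = 8530·13.10
→ Cₑ = (8530·13.10 − 7120·0) / 1410 = 79.25 mg/L.

79.3 mg/L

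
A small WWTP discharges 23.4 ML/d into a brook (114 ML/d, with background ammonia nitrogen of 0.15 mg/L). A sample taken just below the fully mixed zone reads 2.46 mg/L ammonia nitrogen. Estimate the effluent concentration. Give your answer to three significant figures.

Mass balance: 114.0·0.1500 + 23.40·Cₑ = 137.4·2.460
→ Cₑ = (137.4·2.460 − 114.0·0.1500) / 23.40 = 13.71 mg/L.

13.7 mg/L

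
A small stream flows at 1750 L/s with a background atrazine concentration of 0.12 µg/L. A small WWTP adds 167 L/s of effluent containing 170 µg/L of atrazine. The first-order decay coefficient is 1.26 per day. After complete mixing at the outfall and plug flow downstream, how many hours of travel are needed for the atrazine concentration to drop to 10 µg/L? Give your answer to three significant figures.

Conservation of mass: C = (1750·0.1200 + 167.0·170.0) / 1917 = 28600/1917 = 14.92 µg/L.
14.92·exp(−k·t) = 10 → t = ln(14.92/10)/k = 27430 s = 7.620 h.

7.62 h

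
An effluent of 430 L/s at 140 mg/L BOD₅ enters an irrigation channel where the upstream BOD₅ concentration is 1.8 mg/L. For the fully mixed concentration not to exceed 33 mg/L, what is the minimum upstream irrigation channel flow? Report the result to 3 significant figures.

1470 L/s

Set C_mix = 33: (Q·1.800 + 430.0·140.0) / (Q + 430.0) = 33
→ Q = 430.0·(140.0 − 33)/(33 − 1.800) = 1475 L/s.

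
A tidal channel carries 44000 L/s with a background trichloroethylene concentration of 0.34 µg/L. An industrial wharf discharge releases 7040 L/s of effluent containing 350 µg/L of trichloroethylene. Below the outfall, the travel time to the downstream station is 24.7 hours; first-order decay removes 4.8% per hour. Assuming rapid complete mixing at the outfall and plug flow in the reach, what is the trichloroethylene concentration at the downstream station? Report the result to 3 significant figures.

Mixed concentration C = ΣQC/ΣQ = (44000·0.3400 + 7040·350.0) / 51040 = 2479000/51040 = 48.57 µg/L.
4.8%/h lost → k = −ln(1 − 0.048) = 0.04919 h⁻¹.
After decay, C = 48.57 × e^(−kt) = 48.57 × 0.2967 = 14.41 µg/L.

14.4 µg/L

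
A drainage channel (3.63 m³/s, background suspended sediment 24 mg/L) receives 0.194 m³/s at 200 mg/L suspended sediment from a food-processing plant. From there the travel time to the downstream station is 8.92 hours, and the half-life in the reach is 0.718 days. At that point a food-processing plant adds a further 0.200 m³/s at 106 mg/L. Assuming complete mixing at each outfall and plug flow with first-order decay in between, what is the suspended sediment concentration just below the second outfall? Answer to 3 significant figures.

27.1 mg/L

Mixed concentration C = ΣQC/ΣQ = (3.630·24.00 + 0.1940·200.0) / 3.824 = 125.9/3.824 = 32.93 mg/L; combined flow 3.824 m³/s.
Half-life 0.718 d → k = ln 2 / 0.718 = 0.9654 d⁻¹.
After decay, C = 32.93 × e^(−kt) = 32.93 × 0.6985 = 23.00 mg/L.
Second outfall: C = (3.824·23.00 + 0.2000·106.0)/4.024 = 27.13 mg/L.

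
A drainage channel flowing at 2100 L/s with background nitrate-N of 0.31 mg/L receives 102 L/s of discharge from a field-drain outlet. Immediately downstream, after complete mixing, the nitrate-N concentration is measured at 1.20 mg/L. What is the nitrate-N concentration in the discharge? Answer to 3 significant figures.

19.5 mg/L

Mass balance: 2100·0.3100 + 102.0·Cₑ = 2202·1.200
→ Cₑ = (2202·1.200 − 2100·0.3100) / 102.0 = 19.52 mg/L.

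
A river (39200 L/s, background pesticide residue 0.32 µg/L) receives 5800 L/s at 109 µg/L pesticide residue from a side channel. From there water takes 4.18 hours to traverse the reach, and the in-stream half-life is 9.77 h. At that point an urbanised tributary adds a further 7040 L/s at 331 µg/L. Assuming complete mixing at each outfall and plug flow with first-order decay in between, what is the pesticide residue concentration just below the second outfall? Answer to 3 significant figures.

Conservation of mass: C = (39200·0.3200 + 5800·109.0) / 45000 = 644700/45000 = 14.33 µg/L; combined flow 45000 L/s.
Half-life 9.77 h → k = ln 2 / 9.77 = 0.07095 h⁻¹ = 1.703 d⁻¹.
First-order decay: C = 14.33·exp(−k·t) = 14.33·0.7434 = 10.65 µg/L.
At the second outfall, C = (45000·10.65 + 7040·331.0) / (45000 + 7040) = 53.99 µg/L.

54.0 µg/L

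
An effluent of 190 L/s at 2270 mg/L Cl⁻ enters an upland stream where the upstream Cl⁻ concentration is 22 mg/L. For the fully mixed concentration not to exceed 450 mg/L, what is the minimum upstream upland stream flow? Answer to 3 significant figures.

808 L/s

Set C_mix = 450: (Q·22.00 + 190.0·2270) / (Q + 190.0) = 450
→ Q = 190.0·(2270 − 450)/(450 − 22.00) = 807.9 L/s.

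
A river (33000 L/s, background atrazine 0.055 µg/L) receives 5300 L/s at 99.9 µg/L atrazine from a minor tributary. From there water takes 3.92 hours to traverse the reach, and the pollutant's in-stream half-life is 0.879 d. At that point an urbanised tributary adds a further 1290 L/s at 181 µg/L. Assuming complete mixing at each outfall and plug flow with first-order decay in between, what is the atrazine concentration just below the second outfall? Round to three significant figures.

17.7 µg/L

Mixed concentration C = ΣQC/ΣQ = (33000·0.05500 + 5300·99.90) / 38300 = 531300/38300 = 13.87 µg/L; combined flow 38300 L/s.
Half-life 0.879 d → k = ln 2 / 0.879 = 0.7886 d⁻¹.
Decay over the reach: 13.87·exp(−kt) = 13.87·0.8792 = 12.20 µg/L.
Second outfall: C = (38300·12.20 + 1290·181.0)/39590 = 17.70 µg/L.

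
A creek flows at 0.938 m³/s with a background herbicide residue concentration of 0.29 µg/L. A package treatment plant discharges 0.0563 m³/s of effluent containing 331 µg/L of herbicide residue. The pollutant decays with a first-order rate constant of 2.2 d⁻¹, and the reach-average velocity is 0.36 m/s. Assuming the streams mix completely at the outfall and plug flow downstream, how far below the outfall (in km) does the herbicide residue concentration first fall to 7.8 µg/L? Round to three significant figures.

12.6 km

Mixed concentration C = ΣQC/ΣQ = (0.9380·0.2900 + 0.05630·331.0) / 0.9943 = 18.91/0.9943 = 19.02 µg/L.
Set 19.02·exp(−k·t) = 7.8 → t = ln(19.02/7.8)/k = 35000 s = 9.722 h.
Distance = v·t = 0.36·35000 = 12600 m = 12.60 km.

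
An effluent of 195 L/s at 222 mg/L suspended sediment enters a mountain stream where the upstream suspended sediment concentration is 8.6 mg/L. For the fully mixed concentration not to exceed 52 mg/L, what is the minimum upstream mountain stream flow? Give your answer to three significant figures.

764 L/s

Set C_mix = 52: (Q·8.600 + 195.0·222.0) / (Q + 195.0) = 52
→ Q = 195.0·(222.0 − 52)/(52 − 8.600) = 763.8 L/s.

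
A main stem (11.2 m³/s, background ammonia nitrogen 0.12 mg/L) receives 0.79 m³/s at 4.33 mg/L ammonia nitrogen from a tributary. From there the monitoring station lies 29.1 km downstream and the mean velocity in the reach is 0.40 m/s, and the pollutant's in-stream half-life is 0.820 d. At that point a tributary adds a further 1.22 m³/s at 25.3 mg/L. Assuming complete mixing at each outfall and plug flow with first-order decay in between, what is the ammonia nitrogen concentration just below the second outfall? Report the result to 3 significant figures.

2.51 mg/L

After mixing, C = (11.20·0.1200 + 0.7900·4.330) / 11.99 = 4.765/11.99 = 0.3974 mg/L; combined flow 11.99 m³/s.
Travel time t = 29.1·1000 / 0.40 = 72750 s = 20.21 h.
Half-life 0.820 d → k = ln 2 / 0.820 = 0.8453 d⁻¹.
First-order decay: C = 0.3974·exp(−k·t) = 0.3974·0.4908 = 0.1950 mg/L.
Second outfall: C = (11.99·0.1950 + 1.220·25.30)/13.21 = 2.514 mg/L.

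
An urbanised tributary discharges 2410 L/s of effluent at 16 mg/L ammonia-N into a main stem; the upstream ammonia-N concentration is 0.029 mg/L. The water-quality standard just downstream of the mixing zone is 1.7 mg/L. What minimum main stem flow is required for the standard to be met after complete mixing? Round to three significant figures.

Set C_mix = 1.7: (Q·0.02900 + 2410·16.00) / (Q + 2410) = 1.7
→ Q = 2410·(16.00 − 1.7)/(1.7 − 0.02900) = 20620 L/s.

20600 L/s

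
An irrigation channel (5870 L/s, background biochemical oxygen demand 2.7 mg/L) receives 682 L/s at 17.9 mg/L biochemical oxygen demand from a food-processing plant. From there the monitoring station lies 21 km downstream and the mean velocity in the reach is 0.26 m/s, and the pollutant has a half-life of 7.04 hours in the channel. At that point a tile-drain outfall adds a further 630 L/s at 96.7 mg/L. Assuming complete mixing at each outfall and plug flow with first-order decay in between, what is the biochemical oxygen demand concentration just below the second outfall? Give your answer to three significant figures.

8.91 mg/L

After mixing, C = (5870·2.700 + 682.0·17.90) / 6552 = 28060/6552 = 4.282 mg/L; combined flow 6552 L/s.
Travel time t = 21·1000 / 0.26 = 80770 s = 22.44 h.
Half-life 7.04 h → k = ln 2 / 7.04 = 0.09846 h⁻¹ = 2.363 d⁻¹.
Decay over the reach: 4.282·exp(−kt) = 4.282·0.1098 = 0.4702 mg/L.
Second outfall: C = (6552·0.4702 + 630.0·96.70)/7182 = 8.911 mg/L.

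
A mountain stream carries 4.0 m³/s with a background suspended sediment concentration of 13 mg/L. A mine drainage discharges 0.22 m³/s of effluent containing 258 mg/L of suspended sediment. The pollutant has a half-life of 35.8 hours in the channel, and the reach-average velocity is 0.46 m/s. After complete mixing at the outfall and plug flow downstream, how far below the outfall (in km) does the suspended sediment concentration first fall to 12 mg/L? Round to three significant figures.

65.4 km

After mixing, C = (4.000·13.00 + 0.2200·258.0) / 4.220 = 108.8/4.220 = 25.77 mg/L.
Half-life 35.8 h → k = ln 2 / 35.8 = 0.01936 h⁻¹ = 0.4647 d⁻¹.
Set 25.77·exp(−k·t) = 12 → t = ln(25.77/12)/k = 142100 s = 39.48 h.
Distance = v·t = 0.46·142100 = 65380 m = 65.38 km.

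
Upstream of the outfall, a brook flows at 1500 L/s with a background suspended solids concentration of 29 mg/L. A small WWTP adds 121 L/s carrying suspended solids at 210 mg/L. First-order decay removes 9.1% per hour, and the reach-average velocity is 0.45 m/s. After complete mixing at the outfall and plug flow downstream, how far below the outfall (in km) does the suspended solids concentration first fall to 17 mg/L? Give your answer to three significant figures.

Flow-weighted average: C = (1500·29.00 + 121.0·210.0) / 1621 = 68910/1621 = 42.51 mg/L.
9.1%/h lost → k = −ln(1 − 0.091) = 0.09541 h⁻¹.
Set 42.51·exp(−k·t) = 17 → t = ln(42.51/17)/k = 34580 s = 9.606 h.
Distance = v·t = 0.45·34580 = 15560 m = 15.56 km.

15.6 km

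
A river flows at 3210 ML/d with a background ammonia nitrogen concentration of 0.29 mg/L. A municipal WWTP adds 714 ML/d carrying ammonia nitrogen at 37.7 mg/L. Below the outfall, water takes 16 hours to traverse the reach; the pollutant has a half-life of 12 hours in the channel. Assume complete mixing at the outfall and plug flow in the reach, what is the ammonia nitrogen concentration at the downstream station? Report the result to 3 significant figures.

2.82 mg/L

Mass balance: C = (3210·0.2900 + 714.0·37.70) / 3924 = 27850/3924 = 7.097 mg/L.
Half-life 12 h → k = ln 2 / 12 = 0.05776 h⁻¹ = 1.386 d⁻¹.
First-order decay: C = 7.097·exp(−k·t) = 7.097·0.3969 = 2.816 mg/L.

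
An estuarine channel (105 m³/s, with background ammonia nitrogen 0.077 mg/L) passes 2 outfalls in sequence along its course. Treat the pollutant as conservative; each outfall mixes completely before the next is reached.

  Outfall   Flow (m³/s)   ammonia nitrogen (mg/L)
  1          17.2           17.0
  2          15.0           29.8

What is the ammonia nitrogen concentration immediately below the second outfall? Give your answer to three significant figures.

Outfall 1: combined Q = 122.2 m³/s; C = (105.0·0.07700 + 17.20·17.00)/122.2 = 2.459 mg/L.
Outfall 2: combined Q = 137.2 m³/s; C = (122.2·2.459 + 15.00·29.80)/137.2 = 5.448 mg/L.

5.45 mg/L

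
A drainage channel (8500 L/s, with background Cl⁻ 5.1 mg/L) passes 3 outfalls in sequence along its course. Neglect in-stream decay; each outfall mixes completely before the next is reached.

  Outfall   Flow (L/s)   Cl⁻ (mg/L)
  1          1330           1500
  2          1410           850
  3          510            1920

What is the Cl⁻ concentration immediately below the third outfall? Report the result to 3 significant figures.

359 mg/L

Below outfall 1: Q → 9830 L/s, C = (8500·5.100 + 1330·1500)/9830 = 207.4 mg/L.
Below outfall 2: Q → 11240 L/s, C = (9830·207.4 + 1410·850.0)/11240 = 288.0 mg/L.
Below outfall 3: Q → 11750 L/s, C = (11240·288.0 + 510.0·1920)/11750 = 358.8 mg/L.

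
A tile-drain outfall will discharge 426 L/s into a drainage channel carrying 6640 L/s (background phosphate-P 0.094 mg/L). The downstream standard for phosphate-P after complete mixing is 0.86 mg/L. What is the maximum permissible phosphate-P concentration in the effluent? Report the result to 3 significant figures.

At the limit, (Qr·Cr + Qe·Cₑ)/(Qr + Qe) = 0.86:
Cₑ = (7066·0.86 − 6640·0.09400) / 426.0 = 12.80 mg/L.

12.8 mg/L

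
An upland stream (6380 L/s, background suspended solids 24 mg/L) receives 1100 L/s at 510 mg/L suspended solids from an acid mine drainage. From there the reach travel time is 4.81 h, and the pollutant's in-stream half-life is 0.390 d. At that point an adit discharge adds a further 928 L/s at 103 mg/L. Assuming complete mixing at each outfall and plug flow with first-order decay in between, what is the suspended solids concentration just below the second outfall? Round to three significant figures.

Mass balance: C = (6380·24.00 + 1100·510.0) / 7480 = 714100/7480 = 95.47 mg/L; combined flow 7480 L/s.
Half-life 0.390 d → k = ln 2 / 0.390 = 1.777 d⁻¹.
First-order decay: C = 95.47·exp(−k·t) = 95.47·0.7003 = 66.86 mg/L.
Second outfall: C = (7480·66.86 + 928.0·103.0)/8408 = 70.85 mg/L.

70.8 mg/L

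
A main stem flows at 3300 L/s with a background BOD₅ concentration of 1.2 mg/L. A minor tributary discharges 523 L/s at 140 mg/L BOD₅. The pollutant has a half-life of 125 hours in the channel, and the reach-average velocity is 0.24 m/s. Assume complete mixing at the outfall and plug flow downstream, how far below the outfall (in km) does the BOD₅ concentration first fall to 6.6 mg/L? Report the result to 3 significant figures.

174 km

After mixing, C = (3300·1.200 + 523.0·140.0) / 3823 = 77180/3823 = 20.19 mg/L.
Half-life 125 h → k = ln 2 / 125 = 0.005545 h⁻¹ = 0.1331 d⁻¹.
Set 20.19·exp(−k·t) = 6.6 → t = ln(20.19/6.6)/k = 725800 s = 201.6 h.
Distance = v·t = 0.24·725800 = 174200 m = 174.2 km.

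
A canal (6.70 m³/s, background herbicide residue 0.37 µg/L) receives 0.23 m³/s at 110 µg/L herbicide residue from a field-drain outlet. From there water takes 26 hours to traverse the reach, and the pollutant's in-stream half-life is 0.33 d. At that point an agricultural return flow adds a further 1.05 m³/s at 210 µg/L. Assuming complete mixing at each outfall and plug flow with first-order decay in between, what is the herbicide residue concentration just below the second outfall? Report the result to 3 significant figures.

Flow-weighted average: C = (6.700·0.3700 + 0.2300·110.0) / 6.930 = 27.78/6.930 = 4.009 µg/L; combined flow 6.930 m³/s.
Half-life 0.33 d → k = ln 2 / 0.33 = 2.100 d⁻¹.
First-order decay: C = 4.009·exp(−k·t) = 4.009·0.1027 = 0.4119 µg/L.
At the second outfall, C = (6.930·0.4119 + 1.050·210.0) / (6.930 + 1.050) = 27.99 µg/L.

28.0 µg/L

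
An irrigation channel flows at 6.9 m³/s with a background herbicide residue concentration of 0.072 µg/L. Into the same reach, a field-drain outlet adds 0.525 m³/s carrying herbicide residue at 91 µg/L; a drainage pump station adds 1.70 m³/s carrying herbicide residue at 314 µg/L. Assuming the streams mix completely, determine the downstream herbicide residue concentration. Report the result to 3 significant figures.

Flow-weighted average: C = (6.900·0.07200 + 0.5250·91.00 + 1.700·314.0) / 9.125 = 582.1/9.125 = 63.79 µg/L.

63.8 µg/L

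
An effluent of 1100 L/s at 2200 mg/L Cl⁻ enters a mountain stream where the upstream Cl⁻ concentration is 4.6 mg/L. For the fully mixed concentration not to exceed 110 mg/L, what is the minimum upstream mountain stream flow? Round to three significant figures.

21800 L/s

Set C_mix = 110: (Q·4.600 + 1100·2200) / (Q + 1100) = 110
→ Q = 1100·(2200 − 110)/(110 − 4.600) = 21810 L/s.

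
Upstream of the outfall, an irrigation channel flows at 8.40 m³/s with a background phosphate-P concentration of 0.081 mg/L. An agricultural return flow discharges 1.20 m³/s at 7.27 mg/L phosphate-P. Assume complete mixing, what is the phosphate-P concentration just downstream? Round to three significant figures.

0.980 mg/L

Mass balance: C = (8.400·0.08100 + 1.200·7.270) / 9.600 = 9.404/9.600 = 0.9796 mg/L.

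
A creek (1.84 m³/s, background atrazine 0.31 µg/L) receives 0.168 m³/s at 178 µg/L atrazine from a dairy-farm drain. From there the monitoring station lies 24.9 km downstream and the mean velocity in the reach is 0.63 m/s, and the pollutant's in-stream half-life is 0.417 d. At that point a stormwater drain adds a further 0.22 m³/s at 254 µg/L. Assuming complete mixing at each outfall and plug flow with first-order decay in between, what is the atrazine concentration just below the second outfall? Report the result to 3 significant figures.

Conservation of mass: C = (1.840·0.3100 + 0.1680·178.0) / 2.008 = 30.47/2.008 = 15.18 µg/L; combined flow 2.008 m³/s.
Travel time t = 24.9·1000 / 0.63 = 39520 s = 10.98 h.
Half-life 0.417 d → k = ln 2 / 0.417 = 1.662 d⁻¹.
Decay over the reach: 15.18·exp(−kt) = 15.18·0.4675 = 7.095 µg/L.
Second outfall: C = (2.008·7.095 + 0.2200·254.0)/2.228 = 31.48 µg/L.

31.5 µg/L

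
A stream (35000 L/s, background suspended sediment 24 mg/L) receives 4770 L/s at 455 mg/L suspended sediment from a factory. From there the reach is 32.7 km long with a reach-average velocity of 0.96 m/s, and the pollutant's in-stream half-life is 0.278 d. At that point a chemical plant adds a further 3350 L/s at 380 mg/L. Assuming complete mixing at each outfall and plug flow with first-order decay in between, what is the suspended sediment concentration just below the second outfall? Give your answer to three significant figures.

55.6 mg/L

Mixed concentration C = ΣQC/ΣQ = (35000·24.00 + 4770·455.0) / 39770 = 3010000/39770 = 75.69 mg/L; combined flow 39770 L/s.
Travel time t = 32.7·1000 / 0.96 = 34060 s = 9.462 h.
Half-life 0.278 d → k = ln 2 / 0.278 = 2.493 d⁻¹.
Decay over the reach: 75.69·exp(−kt) = 75.69·0.3742 = 28.32 mg/L.
At the second outfall, C = (39770·28.32 + 3350·380.0) / (39770 + 3350) = 55.65 mg/L.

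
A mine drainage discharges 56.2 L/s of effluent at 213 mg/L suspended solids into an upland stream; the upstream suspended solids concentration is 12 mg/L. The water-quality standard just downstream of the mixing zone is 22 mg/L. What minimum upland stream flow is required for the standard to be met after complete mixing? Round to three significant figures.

Set C_mix = 22: (Q·12.00 + 56.20·213.0) / (Q + 56.20) = 22
→ Q = 56.20·(213.0 − 22)/(22 − 12.00) = 1073 L/s.

1070 L/s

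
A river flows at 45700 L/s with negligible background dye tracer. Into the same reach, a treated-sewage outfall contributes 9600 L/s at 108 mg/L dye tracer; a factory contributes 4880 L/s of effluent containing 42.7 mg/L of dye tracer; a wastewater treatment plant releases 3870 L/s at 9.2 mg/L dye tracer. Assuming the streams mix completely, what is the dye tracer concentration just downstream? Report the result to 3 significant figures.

Mixed concentration C = ΣQC/ΣQ = (45700·0 + 9600·108.0 + 4880·42.70 + 3870·9.200) / 64050 = 1281000/64050 = 20.00 mg/L.

20.0 mg/L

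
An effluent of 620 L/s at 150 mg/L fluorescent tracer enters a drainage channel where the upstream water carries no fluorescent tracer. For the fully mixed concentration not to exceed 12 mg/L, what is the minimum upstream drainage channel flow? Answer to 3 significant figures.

Set C_mix = 12: (Q·0 + 620.0·150.0) / (Q + 620.0) = 12
→ Q = 620.0·(150.0 − 12)/(12 − 0) = 7130 L/s.

7130 L/s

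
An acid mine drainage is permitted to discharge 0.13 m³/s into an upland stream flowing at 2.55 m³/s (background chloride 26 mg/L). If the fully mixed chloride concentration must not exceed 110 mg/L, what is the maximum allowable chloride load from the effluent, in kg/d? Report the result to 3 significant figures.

Mass balance at the limit: 2.550·26.00 + 0.1300·Cₑ = 2.680·110 → Cₑ = 1758 mg/L.
Load = 0.1300 m³/s × 1758 g/m³ × 86 400 s/d = 19740 kg/d.

19700 kg/d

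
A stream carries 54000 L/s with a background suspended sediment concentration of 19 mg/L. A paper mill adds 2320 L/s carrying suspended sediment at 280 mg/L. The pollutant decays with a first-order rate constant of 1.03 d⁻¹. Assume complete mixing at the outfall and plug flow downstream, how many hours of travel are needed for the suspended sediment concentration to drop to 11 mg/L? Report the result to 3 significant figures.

Mass balance: C = (54000·19.00 + 2320·280.0) / 56320 = 1676000/56320 = 29.75 mg/L.
29.75·exp(−k·t) = 11 → t = ln(29.75/11)/k = 83460 s = 23.18 h.

23.2 h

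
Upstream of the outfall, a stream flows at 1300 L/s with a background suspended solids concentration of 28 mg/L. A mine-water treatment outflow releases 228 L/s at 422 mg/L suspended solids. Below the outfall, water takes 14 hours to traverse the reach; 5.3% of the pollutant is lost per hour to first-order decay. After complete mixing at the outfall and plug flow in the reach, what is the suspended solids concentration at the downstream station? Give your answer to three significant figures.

40.5 mg/L

Mixed concentration C = ΣQC/ΣQ = (1300·28.00 + 228.0·422.0) / 1528 = 132600/1528 = 86.79 mg/L.
5.3%/h lost → k = −ln(1 − 0.053) = 0.05446 h⁻¹.
First-order decay: C = 86.79·exp(−k·t) = 86.79·0.4666 = 40.49 mg/L.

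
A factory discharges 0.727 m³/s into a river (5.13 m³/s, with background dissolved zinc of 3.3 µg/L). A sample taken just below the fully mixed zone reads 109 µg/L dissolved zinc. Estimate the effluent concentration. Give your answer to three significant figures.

855 µg/L

Mass balance: 5.130·3.300 + 0.7270·Cₑ = 5.857·109.0
→ Cₑ = (5.857·109.0 − 5.130·3.300) / 0.7270 = 854.9 µg/L.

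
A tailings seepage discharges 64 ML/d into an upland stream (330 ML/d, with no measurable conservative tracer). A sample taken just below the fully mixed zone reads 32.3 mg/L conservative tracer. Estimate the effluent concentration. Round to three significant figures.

Mass balance: 330.0·0 + 64.00·Cₑ = 394.0·32.30
→ Cₑ = (394.0·32.30 − 330.0·0) / 64.00 = 198.8 mg/L.

199 mg/L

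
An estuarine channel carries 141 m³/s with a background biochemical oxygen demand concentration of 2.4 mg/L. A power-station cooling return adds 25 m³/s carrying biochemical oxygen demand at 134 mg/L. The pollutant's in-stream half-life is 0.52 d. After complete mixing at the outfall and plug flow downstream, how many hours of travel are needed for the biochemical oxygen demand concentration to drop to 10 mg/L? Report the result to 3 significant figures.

Mass balance: C = (141.0·2.400 + 25.00·134.0) / 166.0 = 3688/166.0 = 22.22 mg/L.
Half-life 0.52 d → k = ln 2 / 0.52 = 1.333 d⁻¹.
22.22·exp(−k·t) = 10 → t = ln(22.22/10)/k = 51750 s = 14.37 h.

14.4 h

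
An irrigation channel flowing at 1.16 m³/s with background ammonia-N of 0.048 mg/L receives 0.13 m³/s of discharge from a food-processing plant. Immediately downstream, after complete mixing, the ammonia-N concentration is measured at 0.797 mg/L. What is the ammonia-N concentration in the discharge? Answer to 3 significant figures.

Mass balance: 1.160·0.04800 + 0.1300·Cₑ = 1.290·0.7970
→ Cₑ = (1.290·0.7970 − 1.160·0.04800) / 0.1300 = 7.480 mg/L.

7.48 mg/L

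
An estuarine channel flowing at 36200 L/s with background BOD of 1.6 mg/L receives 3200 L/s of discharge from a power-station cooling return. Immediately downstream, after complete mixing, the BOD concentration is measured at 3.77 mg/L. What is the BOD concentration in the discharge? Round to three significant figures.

28.3 mg/L

Mass balance: 36200·1.600 + 3200·Cₑ = 39400·3.770
→ Cₑ = (39400·3.770 − 36200·1.600) / 3200 = 28.32 mg/L.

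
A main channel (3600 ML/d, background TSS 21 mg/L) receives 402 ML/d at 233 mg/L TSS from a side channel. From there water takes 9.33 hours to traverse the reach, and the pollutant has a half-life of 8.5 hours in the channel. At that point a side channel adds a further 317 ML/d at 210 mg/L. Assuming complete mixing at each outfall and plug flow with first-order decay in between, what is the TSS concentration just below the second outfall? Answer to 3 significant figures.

33.7 mg/L

Conservation of mass: C = (3600·21.00 + 402.0·233.0) / 4002 = 169300/4002 = 42.30 mg/L; combined flow 4002 ML/d.
Half-life 8.5 h → k = ln 2 / 8.5 = 0.08155 h⁻¹ = 1.957 d⁻¹.
Applying C = C₀e^(−kt): 42.30 × 0.4673 = 19.76 mg/L.
Second outfall: C = (4002·19.76 + 317.0·210.0)/4319 = 33.73 mg/L.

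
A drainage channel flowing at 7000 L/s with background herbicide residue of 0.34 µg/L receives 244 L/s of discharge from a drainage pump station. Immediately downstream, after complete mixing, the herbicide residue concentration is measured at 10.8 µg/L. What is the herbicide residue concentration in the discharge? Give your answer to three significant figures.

311 µg/L

Mass balance: 7000·0.3400 + 244.0·Cₑ = 7244·10.80
→ Cₑ = (7244·10.80 − 7000·0.3400) / 244.0 = 310.9 µg/L.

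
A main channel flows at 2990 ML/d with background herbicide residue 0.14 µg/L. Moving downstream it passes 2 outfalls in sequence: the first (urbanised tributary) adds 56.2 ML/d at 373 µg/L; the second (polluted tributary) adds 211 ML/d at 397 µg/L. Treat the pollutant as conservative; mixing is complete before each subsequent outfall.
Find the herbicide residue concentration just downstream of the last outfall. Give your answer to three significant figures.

Below outfall 1: Q → 3046 ML/d, C = (2990·0.1400 + 56.20·373.0)/3046 = 7.019 µg/L.
Below outfall 2: Q → 3257 ML/d, C = (3046·7.019 + 211.0·397.0)/3257 = 32.28 µg/L.

32.3 µg/L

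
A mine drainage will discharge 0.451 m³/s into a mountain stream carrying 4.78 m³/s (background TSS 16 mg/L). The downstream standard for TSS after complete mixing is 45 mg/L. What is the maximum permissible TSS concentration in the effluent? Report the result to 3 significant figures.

352 mg/L

At the limit, (Qr·Cr + Qe·Cₑ)/(Qr + Qe) = 45:
Cₑ = (5.231·45 − 4.780·16.00) / 0.4510 = 352.4 mg/L.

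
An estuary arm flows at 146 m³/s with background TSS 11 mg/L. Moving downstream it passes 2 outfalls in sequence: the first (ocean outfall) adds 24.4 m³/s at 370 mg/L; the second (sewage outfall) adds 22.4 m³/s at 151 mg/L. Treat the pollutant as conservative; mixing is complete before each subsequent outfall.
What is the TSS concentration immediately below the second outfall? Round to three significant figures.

After outfall 1: Q = 146.0 + 24.40 = 170.4 m³/s; C = (146.0·11.00 + 24.40·370.0)/170.4 = 62.41 mg/L.
After outfall 2: Q = 170.4 + 22.40 = 192.8 m³/s; C = (170.4·62.41 + 22.40·151.0)/192.8 = 72.70 mg/L.

72.7 mg/L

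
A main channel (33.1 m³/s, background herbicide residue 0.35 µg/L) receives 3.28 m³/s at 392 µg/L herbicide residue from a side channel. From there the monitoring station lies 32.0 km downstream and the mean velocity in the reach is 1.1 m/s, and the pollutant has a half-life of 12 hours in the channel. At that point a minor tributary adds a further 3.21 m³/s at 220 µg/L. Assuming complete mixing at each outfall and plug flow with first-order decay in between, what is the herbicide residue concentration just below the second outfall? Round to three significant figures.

38.4 µg/L

Mixed concentration C = ΣQC/ΣQ = (33.10·0.3500 + 3.280·392.0) / 36.38 = 1297/36.38 = 35.66 µg/L; combined flow 36.38 m³/s.
Travel time t = 32.0·1000 / 1.1 = 29090 s = 8.081 h.
Half-life 12 h → k = ln 2 / 12 = 0.05776 h⁻¹ = 1.386 d⁻¹.
First-order decay: C = 35.66·exp(−k·t) = 35.66·0.6270 = 22.36 µg/L.
At the second outfall, C = (36.38·22.36 + 3.210·220.0) / (36.38 + 3.210) = 38.39 µg/L.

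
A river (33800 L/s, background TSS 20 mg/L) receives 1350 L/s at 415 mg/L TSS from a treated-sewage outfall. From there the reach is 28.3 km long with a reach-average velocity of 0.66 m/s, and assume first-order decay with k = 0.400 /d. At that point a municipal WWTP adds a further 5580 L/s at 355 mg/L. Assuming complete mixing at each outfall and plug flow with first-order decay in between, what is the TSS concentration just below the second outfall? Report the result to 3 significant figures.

73.5 mg/L

Mixed concentration C = ΣQC/ΣQ = (33800·20.00 + 1350·415.0) / 35150 = 1236000/35150 = 35.17 mg/L; combined flow 35150 L/s.
Travel time t = 28.3·1000 / 0.66 = 42880 s = 11.91 h.
First-order decay: C = 35.17·exp(−k·t) = 35.17·0.8199 = 28.84 mg/L.
Second outfall: C = (35150·28.84 + 5580·355.0)/40730 = 73.52 mg/L.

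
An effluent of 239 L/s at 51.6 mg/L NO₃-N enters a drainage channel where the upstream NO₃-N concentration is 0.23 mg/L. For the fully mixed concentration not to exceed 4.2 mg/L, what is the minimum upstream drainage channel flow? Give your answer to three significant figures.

Set C_mix = 4.2: (Q·0.2300 + 239.0·51.60) / (Q + 239.0) = 4.2
→ Q = 239.0·(51.60 − 4.2)/(4.2 − 0.2300) = 2854 L/s.

2850 L/s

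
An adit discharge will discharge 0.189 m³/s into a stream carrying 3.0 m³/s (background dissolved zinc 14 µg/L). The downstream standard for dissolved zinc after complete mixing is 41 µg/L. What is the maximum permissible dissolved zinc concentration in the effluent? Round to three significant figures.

470 µg/L

At the limit, (Qr·Cr + Qe·Cₑ)/(Qr + Qe) = 41:
Cₑ = (3.189·41 − 3.000·14.00) / 0.1890 = 469.6 µg/L.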